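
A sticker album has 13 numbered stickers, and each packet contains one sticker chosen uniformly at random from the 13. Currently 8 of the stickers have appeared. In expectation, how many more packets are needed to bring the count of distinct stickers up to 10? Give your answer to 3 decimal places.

The wait to go from k to k+1 distinct stickers is geometric with mean 13/(13-k).
Sum over k = 8,...,9: E = 13/5 + 13/4 = 5.8500.

5.850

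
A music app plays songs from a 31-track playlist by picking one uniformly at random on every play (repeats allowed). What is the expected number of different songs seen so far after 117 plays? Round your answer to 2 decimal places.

30.33

For each song, P(seen in 117 plays) = 1 - (30/31)^117 = 0.978.
By linearity of expectation, E[distinct seen] = 31·(1 - (30/31)^117) = 30.331.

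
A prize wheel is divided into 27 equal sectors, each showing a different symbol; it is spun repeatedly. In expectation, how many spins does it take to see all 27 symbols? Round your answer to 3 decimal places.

After k distinct symbols have appeared, the next spin gives a new one with probability (27-k)/27, so the expected wait for the (k+1)-th is 27/(27-k).
E[T] = 27/27 + 27/26 + 27/25 + ... + 27/2 + 27/1 = 27·H_{27}.
H_{27} = 3.8915, so E[T] = 105.0693.

105.069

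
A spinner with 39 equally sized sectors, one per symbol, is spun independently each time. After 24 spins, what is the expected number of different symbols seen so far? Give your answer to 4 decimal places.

18.0916

For each symbol, P(seen in 24 spins) = 1 - (38/39)^24 = 0.46389.
By linearity of expectation, E[distinct seen] = 39·(1 - (38/39)^24) = 18.09162.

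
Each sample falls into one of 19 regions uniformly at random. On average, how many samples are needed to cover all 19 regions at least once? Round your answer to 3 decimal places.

Split into phases: going from k distinct to k+1 distinct takes on average 19/(19-k) samples.
E[T] = 19/19 + 19/18 + 19/17 + ... + 19/2 + 19/1 = 19·H_{19}.
H_{19} = 3.5477, so E[T] = 67.4071.

67.407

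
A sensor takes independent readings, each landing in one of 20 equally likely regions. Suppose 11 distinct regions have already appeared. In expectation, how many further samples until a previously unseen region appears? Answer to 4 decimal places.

Each sample yields a new region with probability (20-11)/20 = 9/20, so the wait is geometric with mean 20/9.
E = 20/9 = 2.22222.

2.2222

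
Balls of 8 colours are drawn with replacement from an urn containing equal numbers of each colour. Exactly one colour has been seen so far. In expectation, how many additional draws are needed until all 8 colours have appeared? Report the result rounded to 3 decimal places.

20.743

The wait to go from k to k+1 distinct colours is geometric with mean 8/(8-k).
Sum over k = 1,...,7: E = 8/7 + 8/6 + 8/5 + ... + 8/2 + 8/1 = 20.7429.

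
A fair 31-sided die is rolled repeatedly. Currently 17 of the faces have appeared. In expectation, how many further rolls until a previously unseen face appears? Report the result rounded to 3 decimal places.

2.214

The number of rolls until the next new face is geometric with success probability 14/31, so its mean is 31/14.
E = 31/14 = 2.2143.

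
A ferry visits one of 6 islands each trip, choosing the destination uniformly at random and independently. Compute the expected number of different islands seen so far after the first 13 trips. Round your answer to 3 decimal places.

For each island, P(seen in 13 trips) = 1 - (5/6)^13 = 0.9065.
By linearity of expectation, E[distinct seen] = 6·(1 - (5/6)^13) = 5.4392.

5.439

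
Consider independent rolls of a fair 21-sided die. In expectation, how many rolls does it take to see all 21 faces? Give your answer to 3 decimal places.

Split into phases: going from k distinct to k+1 distinct takes on average 21/(21-k) rolls.
E[T] = 21/21 + 21/20 + 21/19 + ... + 21/2 + 21/1 = 21·H_{21}.
H_{21} = 3.6454, so E[T] = 76.5525.

76.553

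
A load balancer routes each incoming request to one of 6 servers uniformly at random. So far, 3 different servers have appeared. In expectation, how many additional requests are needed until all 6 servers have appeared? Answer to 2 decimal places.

From k distinct to k+1 distinct takes on average 6/(6-k) requests.
Sum over k = 3,...,5: E = 6/3 + 6/2 + 6/1 = 11.000.

11.00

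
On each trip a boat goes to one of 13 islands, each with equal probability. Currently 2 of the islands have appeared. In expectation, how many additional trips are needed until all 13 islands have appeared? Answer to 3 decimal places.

39.258

With k distinct islands already seen, the next new one takes an expected 13/(13-k) trips.
Sum over k = 2,...,12: E = 13/11 + 13/10 + 13/9 + ... + 13/2 + 13/1 = 39.2584.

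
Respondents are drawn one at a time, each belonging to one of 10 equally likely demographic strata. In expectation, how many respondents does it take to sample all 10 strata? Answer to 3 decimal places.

The wait to go from k to k+1 distinct strata is geometric with mean 10/(10-k).
E[T] = 10/10 + 10/9 + 10/8 + ... + 10/2 + 10/1 = 10·H_{10}.
H_{10} = 2.9290, so E[T] = 29.2897.

29.290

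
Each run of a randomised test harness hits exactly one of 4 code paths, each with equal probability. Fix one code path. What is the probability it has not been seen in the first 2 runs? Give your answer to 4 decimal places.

0.5625

Each run misses the fixed code path with probability (4-1)/4 = 3/4, independently.
P(still missing after 2) = (3/4)^2 = 0.56250.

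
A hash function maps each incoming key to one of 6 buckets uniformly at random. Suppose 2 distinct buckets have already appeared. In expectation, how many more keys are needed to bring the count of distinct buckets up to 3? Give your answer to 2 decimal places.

1.50

The wait to go from k to k+1 distinct buckets is geometric with mean 6/(6-k).
Only the k = 2 term is needed: E = 6/4 = 1.500.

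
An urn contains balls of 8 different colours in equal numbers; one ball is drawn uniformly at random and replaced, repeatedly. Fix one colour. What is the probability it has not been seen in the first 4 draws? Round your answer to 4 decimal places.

Each draw misses the fixed colour with probability (8-1)/8 = 7/8, independently.
P(still missing after 4) = (7/8)^4 = 0.58618.

0.5862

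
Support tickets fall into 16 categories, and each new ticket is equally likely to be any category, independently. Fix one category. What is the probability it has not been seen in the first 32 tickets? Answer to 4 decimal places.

0.1268

On each ticket the fixed category fails to appear with probability 15/16.
P(still missing after 32) = (15/16)^32 = 0.12679.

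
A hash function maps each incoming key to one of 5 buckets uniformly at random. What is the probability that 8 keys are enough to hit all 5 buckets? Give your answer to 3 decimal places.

0.323

Let A_i be the event that bucket i is missing after 8 keys. By inclusion–exclusion on the A_i,
P(all seen) = Σ_{j=0}^{5} (-1)^j C(5,j)((5-j)/5)^8
= 1.0000 - 0.8389 + 0.1680 - 0.0066 + 0.0000 - 0.0000
= 0.3226.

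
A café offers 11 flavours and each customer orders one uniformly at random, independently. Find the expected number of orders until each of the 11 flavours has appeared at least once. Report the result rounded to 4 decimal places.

33.2187

The wait to go from k to k+1 distinct flavours is geometric with mean 11/(11-k).
E[T] = 11/11 + 11/10 + 11/9 + ... + 11/2 + 11/1 = 11·H_{11}.
H_{11} = 3.01988, so E[T] = 33.21865.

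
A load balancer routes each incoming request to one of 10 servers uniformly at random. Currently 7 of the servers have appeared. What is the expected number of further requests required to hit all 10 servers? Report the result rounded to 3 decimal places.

The wait to go from k to k+1 distinct servers is geometric with mean 10/(10-k).
Sum over k = 7,...,9: E = 10/3 + 10/2 + 10/1 = 18.3333.

18.333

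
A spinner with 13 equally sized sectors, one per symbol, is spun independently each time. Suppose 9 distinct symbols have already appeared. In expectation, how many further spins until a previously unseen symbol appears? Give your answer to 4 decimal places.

3.2500

The number of spins until the next new symbol is geometric with success probability 4/13, so its mean is 13/4.
E = 13/4 = 3.25000.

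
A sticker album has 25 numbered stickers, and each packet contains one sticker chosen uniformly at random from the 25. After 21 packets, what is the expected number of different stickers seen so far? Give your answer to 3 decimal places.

For each sticker, P(seen in 21 packets) = 1 - (24/25)^21 = 0.5757.
By linearity of expectation, E[distinct seen] = 25·(1 - (24/25)^21) = 14.3919.

14.392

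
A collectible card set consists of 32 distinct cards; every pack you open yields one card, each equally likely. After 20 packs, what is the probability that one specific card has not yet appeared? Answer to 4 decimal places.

0.5299

Each pack misses the fixed card with probability (32-1)/32 = 31/32, independently.
P(still missing after 20) = (31/32)^20 = 0.52995.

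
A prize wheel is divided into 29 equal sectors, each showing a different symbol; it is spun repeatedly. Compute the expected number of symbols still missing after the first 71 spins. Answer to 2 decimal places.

2.40

For each symbol, P(unseen after 71) = (28/29)^71 = 0.083.
By linearity of expectation, E[unseen] = 29·(28/29)^71 = 2.401.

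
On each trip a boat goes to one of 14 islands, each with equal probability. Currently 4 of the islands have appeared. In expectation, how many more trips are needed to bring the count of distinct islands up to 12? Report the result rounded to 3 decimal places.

From k distinct to k+1 distinct takes on average 14/(14-k) trips.
Sum over k = 4,...,11: E = 14/10 + 14/9 + 14/8 + ... + 14/4 + 14/3 = 20.0056.

20.006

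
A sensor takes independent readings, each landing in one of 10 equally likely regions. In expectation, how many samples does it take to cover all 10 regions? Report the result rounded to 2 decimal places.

The wait to go from k to k+1 distinct regions is geometric with mean 10/(10-k).
E[T] = 10/10 + 10/9 + 10/8 + ... + 10/2 + 10/1 = 10·H_{10}.
H_{10} = 2.929, so E[T] = 29.290.

29.29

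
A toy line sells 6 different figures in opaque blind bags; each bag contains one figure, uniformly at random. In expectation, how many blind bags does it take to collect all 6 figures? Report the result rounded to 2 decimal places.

14.70

Split into phases: going from k distinct to k+1 distinct takes on average 6/(6-k) blind bags.
E[T] = 6/6 + 6/5 + 6/4 + 6/3 + 6/2 + 6/1 = 6·H_{6}.
H_{6} = 2.450, so E[T] = 14.700.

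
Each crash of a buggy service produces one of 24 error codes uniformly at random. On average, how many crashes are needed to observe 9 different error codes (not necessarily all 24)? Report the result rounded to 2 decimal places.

10.99

With k distinct error codes already seen, the next new one arrives after an expected 24/(24-k) crashes.
Sum over k = 0,...,8: E = 24/24 + 24/23 + 24/22 + ... + 24/17 + 24/16 = 10.986.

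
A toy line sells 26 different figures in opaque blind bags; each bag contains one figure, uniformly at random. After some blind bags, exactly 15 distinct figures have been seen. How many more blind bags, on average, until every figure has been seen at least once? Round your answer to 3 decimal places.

78.517

The wait to go from k to k+1 distinct figures is geometric with mean 26/(26-k).
Sum over k = 15,...,25: E = 26/11 + 26/10 + 26/9 + ... + 26/2 + 26/1 = 78.5168.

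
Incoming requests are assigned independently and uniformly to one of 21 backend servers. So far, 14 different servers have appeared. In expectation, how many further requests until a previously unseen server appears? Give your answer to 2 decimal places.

The number of requests until the next new server is geometric with success probability 7/21, so its mean is 21/7.
E = 21/7 = 3.000.

3.00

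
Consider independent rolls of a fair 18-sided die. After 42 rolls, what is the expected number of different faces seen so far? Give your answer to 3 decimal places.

For each face, P(seen in 42 rolls) = 1 - (17/18)^42 = 0.9093.
By linearity of expectation, E[distinct seen] = 18·(1 - (17/18)^42) = 16.3681.

16.368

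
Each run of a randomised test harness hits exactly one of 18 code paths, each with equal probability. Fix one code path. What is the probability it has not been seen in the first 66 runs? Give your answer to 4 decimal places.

0.0230

On each run the fixed code path fails to appear with probability 17/18.
P(still missing after 66) = (17/18)^66 = 0.02300.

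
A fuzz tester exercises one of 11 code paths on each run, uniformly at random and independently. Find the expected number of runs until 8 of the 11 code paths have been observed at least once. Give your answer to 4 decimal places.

With k distinct code paths already seen, the next new one arrives after an expected 11/(11-k) runs.
Sum over k = 0,...,7: E = 11/11 + 11/10 + 11/9 + ... + 11/5 + 11/4 = 13.05198.

13.0520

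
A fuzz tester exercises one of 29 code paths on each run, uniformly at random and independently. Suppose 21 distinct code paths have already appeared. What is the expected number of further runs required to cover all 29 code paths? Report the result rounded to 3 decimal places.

78.818

From k distinct to k+1 distinct takes on average 29/(29-k) runs.
Sum over k = 21,...,28: E = 29/8 + 29/7 + 29/6 + ... + 29/2 + 29/1 = 78.8179.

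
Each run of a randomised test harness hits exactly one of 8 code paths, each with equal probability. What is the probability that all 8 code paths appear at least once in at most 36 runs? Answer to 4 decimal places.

0.9355

Let A_i be the event that code path i is missing after 36 runs. By inclusion–exclusion on the A_i,
P(all seen) = Σ_{j=0}^{8} (-1)^j C(8,j)((8-j)/8)^36
= 1.00000 - 0.06537 + 0.00089 - 0.00000 + 0.00000 - 0.00000 + 0.00000 - 0.00000 + 0.00000
= 0.93552.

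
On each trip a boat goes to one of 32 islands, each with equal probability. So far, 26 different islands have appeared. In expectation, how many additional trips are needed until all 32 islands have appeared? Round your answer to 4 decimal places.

78.4000

With k distinct islands already seen, the next new one takes an expected 32/(32-k) trips.
Sum over k = 26,...,31: E = 32/6 + 32/5 + 32/4 + 32/3 + 32/2 + 32/1 = 78.40000.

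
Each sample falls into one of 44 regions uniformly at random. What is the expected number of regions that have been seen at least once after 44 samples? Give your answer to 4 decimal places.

27.9990

For each region, P(seen in 44 samples) = 1 - (43/44)^44 = 0.63634.
By linearity of expectation, E[distinct seen] = 44·(1 - (43/44)^44) = 27.99901.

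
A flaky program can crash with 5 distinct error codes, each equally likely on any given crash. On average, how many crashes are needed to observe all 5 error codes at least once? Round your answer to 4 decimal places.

The wait to go from k to k+1 distinct error codes is geometric with mean 5/(5-k).
E[T] = 5/5 + 5/4 + 5/3 + 5/2 + 5/1 = 5·H_{5}.
H_{5} = 2.28333, so E[T] = 11.41667.

11.4167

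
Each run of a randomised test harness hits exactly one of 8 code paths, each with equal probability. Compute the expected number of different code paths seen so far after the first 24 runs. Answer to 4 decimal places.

7.6754

For each code path, P(seen in 24 runs) = 1 - (7/8)^24 = 0.95943.
By linearity of expectation, E[distinct seen] = 8·(1 - (7/8)^24) = 7.67545.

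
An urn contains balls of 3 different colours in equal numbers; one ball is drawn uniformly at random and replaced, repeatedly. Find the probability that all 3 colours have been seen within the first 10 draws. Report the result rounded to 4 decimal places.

0.9480

Let A_i be the event that colour i is missing after 10 draws. By inclusion–exclusion on the A_i,
P(all seen) = Σ_{j=0}^{3} (-1)^j C(3,j)((3-j)/3)^10
= 1.00000 - 0.05202 + 0.00005 - 0.00000
= 0.94803.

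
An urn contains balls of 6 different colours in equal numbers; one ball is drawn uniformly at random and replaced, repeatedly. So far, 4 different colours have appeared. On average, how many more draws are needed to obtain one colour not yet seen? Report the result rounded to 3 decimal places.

The number of draws until the next new colour is geometric with success probability 2/6, so its mean is 6/2.
E = 6/2 = 3.0000.

3.000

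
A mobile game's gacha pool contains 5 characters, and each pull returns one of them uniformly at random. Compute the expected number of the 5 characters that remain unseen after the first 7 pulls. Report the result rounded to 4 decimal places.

1.0486

For each character, P(unseen after 7) = (4/5)^7 = 0.20972.
By linearity of expectation, E[unseen] = 5·(4/5)^7 = 1.04858.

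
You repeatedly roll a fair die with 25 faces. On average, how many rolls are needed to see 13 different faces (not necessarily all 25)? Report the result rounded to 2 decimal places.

17.82

Going from k to k+1 distinct takes a geometric number of rolls with mean 25/(25-k).
Sum over k = 0,...,12: E = 25/25 + 25/24 + 25/23 + ... + 25/14 + 25/13 = 17.819.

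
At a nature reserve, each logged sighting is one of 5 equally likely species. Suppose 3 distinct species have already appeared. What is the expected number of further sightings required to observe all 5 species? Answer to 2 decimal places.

7.50

With k distinct species already seen, the next new one takes an expected 5/(5-k) sightings.
Sum over k = 3,...,4: E = 5/2 + 5/1 = 7.500.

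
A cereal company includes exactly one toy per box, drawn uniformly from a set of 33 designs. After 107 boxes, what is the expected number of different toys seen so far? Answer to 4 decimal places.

For each toy, P(seen in 107 boxes) = 1 - (32/33)^107 = 0.96284.
By linearity of expectation, E[distinct seen] = 33·(1 - (32/33)^107) = 31.77378.

31.7738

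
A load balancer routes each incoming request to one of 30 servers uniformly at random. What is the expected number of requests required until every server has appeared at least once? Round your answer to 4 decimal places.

After k distinct servers have appeared, the next request gives a new one with probability (30-k)/30, so the expected wait for the (k+1)-th is 30/(30-k).
E[T] = 30/30 + 30/29 + 30/28 + ... + 30/2 + 30/1 = 30·H_{30}.
H_{30} = 3.99499, so E[T] = 119.84961.

119.8496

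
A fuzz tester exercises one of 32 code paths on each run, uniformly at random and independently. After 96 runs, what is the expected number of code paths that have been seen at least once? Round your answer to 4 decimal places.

For each code path, P(seen in 96 runs) = 1 - (31/32)^96 = 0.95254.
By linearity of expectation, E[distinct seen] = 32·(1 - (31/32)^96) = 30.48129.

30.4813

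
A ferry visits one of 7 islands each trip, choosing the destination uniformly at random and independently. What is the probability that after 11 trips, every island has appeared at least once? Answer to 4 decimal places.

0.1631

By inclusion–exclusion over which islands are missing,
P(all seen) = Σ_{j=0}^{7} (-1)^j C(7,j)((7-j)/7)^11
= 1.00000 - 1.28435 + 0.51857 - 0.07424 + 0.00314 - 0.00002 + 0.00000 - 0.00000
= 0.16310.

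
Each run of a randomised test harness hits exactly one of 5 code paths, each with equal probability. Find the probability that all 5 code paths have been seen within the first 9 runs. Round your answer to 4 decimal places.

0.4271

Let A_i be the event that code path i is missing after 9 runs. By inclusion–exclusion on the A_i,
P(all seen) = Σ_{j=0}^{5} (-1)^j C(5,j)((5-j)/5)^9
= 1.00000 - 0.67109 + 0.10078 - 0.00262 + 0.00000 - 0.00000
= 0.42707.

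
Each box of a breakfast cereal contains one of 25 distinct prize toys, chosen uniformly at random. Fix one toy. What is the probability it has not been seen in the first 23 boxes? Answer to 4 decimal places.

0.3911

Each box misses the fixed toy with probability (25-1)/25 = 24/25, independently.
P(still missing after 23) = (24/25)^23 = 0.39106.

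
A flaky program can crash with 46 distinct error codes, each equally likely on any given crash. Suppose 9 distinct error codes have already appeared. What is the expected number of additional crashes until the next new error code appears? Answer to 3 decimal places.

The number of crashes until the next new error code is geometric with success probability 37/46, so its mean is 46/37.
E = 46/37 = 1.2432.

1.243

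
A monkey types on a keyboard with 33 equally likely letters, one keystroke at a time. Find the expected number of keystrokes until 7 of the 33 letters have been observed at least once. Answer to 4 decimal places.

7.7345

With k distinct letters already seen, the next new one arrives after an expected 33/(33-k) keystrokes.
Sum over k = 0,...,6: E = 33/33 + 33/32 + 33/31 + ... + 33/28 + 33/27 = 7.73449.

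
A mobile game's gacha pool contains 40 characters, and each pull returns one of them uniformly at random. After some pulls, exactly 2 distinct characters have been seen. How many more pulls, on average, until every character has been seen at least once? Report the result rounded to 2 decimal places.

From k distinct to k+1 distinct takes on average 40/(40-k) pulls.
Sum over k = 2,...,39: E = 40/38 + 40/37 + 40/36 + ... + 40/2 + 40/1 = 169.116.

169.12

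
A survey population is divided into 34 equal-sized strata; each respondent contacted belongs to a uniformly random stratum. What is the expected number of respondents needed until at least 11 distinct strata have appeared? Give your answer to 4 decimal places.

13.0532

With k distinct strata already seen, the next new one arrives after an expected 34/(34-k) respondents.
Sum over k = 0,...,10: E = 34/34 + 34/33 + 34/32 + ... + 34/25 + 34/24 = 13.05323.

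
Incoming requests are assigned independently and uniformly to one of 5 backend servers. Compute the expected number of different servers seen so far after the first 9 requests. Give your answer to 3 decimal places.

For each server, P(seen in 9 requests) = 1 - (4/5)^9 = 0.8658.
By linearity of expectation, E[distinct seen] = 5·(1 - (4/5)^9) = 4.3289.

4.329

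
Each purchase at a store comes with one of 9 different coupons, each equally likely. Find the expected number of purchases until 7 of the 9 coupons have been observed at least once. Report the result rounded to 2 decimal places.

With k distinct coupons already seen, the next new one arrives after an expected 9/(9-k) purchases.
Sum over k = 0,...,6: E = 9/9 + 9/8 + 9/7 + ... + 9/4 + 9/3 = 11.961.

11.96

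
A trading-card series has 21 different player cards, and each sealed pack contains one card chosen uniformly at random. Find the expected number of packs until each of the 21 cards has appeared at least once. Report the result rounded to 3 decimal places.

After k distinct cards have appeared, the next pack gives a new one with probability (21-k)/21, so the expected wait for the (k+1)-th is 21/(21-k).
E[T] = 21/21 + 21/20 + 21/19 + ... + 21/2 + 21/1 = 21·H_{21}.
H_{21} = 3.6454, so E[T] = 76.5525.

76.553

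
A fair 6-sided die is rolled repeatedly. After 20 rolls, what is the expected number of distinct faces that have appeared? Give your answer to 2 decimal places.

5.84

For each face, P(seen in 20 rolls) = 1 - (5/6)^20 = 0.974.
By linearity of expectation, E[distinct seen] = 6·(1 - (5/6)^20) = 5.843.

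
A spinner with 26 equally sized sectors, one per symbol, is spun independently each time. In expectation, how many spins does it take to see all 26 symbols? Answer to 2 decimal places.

100.21

Split into phases: going from k distinct to k+1 distinct takes on average 26/(26-k) spins.
E[T] = 26/26 + 26/25 + 26/24 + ... + 26/2 + 26/1 = 26·H_{26}.
H_{26} = 3.854, so E[T] = 100.215.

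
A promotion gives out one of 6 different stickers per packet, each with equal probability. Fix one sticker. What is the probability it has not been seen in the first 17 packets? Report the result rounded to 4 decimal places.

Each packet misses the fixed sticker with probability (6-1)/6 = 5/6, independently.
P(still missing after 17) = (5/6)^17 = 0.04507.

0.0451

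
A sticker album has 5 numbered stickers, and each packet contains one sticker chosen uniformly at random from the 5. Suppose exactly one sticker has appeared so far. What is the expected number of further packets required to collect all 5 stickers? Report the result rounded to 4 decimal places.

With k distinct stickers already seen, the next new one takes an expected 5/(5-k) packets.
Sum over k = 1,...,4: E = 5/4 + 5/3 + 5/2 + 5/1 = 10.41667.

10.4167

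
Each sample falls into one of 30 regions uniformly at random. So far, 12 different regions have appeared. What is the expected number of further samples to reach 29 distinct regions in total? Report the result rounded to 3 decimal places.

From k distinct to k+1 distinct takes on average 30/(30-k) samples.
Sum over k = 12,...,28: E = 30/18 + 30/17 + 30/16 + ... + 30/3 + 30/2 = 74.8532.

74.853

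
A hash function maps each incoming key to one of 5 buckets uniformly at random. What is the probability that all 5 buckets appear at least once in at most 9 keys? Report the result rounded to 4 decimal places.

Let A_i be the event that bucket i is missing after 9 keys. By inclusion–exclusion on the A_i,
P(all seen) = Σ_{j=0}^{5} (-1)^j C(5,j)((5-j)/5)^9
= 1.00000 - 0.67109 + 0.10078 - 0.00262 + 0.00000 - 0.00000
= 0.42707.

0.4271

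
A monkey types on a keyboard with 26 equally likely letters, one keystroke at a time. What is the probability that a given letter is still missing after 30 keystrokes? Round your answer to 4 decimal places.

Each keystroke misses the fixed letter with probability (26-1)/26 = 25/26, independently.
P(still missing after 30) = (25/26)^30 = 0.30832.

0.3083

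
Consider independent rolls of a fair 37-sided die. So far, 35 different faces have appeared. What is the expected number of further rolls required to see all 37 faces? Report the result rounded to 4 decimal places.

From k distinct to k+1 distinct takes on average 37/(37-k) rolls.
Sum over k = 35,...,36: E = 37/2 + 37/1 = 55.50000.

55.5000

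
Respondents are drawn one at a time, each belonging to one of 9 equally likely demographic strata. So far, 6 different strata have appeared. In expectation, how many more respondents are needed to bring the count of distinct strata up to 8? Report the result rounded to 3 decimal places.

With k distinct strata already seen, the next new one takes an expected 9/(9-k) respondents.
Sum over k = 6,...,7: E = 9/3 + 9/2 = 7.5000.

7.500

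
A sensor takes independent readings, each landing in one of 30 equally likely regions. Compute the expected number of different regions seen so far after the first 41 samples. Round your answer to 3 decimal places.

For each region, P(seen in 41 samples) = 1 - (29/30)^41 = 0.7509.
By linearity of expectation, E[distinct seen] = 30·(1 - (29/30)^41) = 22.5275.

22.527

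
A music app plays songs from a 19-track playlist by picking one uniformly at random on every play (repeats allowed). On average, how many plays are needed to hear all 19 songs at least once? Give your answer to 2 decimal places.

67.41

Split into phases: going from k distinct to k+1 distinct takes on average 19/(19-k) plays.
E[T] = 19/19 + 19/18 + 19/17 + ... + 19/2 + 19/1 = 19·H_{19}.
H_{19} = 3.548, so E[T] = 67.407.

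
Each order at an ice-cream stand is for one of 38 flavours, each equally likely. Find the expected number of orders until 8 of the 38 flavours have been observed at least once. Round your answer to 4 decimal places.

With k distinct flavours already seen, the next new one arrives after an expected 38/(38-k) orders.
Sum over k = 0,...,7: E = 38/38 + 38/37 + 38/36 + ... + 38/32 + 38/31 = 8.85077.

8.8508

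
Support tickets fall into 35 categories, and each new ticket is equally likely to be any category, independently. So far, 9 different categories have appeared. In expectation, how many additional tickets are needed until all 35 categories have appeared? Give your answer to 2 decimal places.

134.90

With k distinct categories already seen, the next new one takes an expected 35/(35-k) tickets.
Sum over k = 9,...,34: E = 35/26 + 35/25 + 35/24 + ... + 35/2 + 35/1 = 134.905.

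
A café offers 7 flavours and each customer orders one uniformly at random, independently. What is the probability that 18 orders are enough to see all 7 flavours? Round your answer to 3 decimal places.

0.611

By inclusion–exclusion over which flavours are missing,
P(all seen) = Σ_{j=0}^{7} (-1)^j C(7,j)((7-j)/7)^18
= 1.0000 - 0.4366 + 0.0492 - 0.0015 + 0.0000 - 0.0000 + 0.0000 - 0.0000
= 0.6112.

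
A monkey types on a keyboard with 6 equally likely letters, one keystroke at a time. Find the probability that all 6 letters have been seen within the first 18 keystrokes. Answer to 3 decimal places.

By inclusion–exclusion over which letters are missing,
P(all seen) = Σ_{j=0}^{6} (-1)^j C(6,j)((6-j)/6)^18
= 1.0000 - 0.2254 + 0.0101 - 0.0001 + 0.0000 - 0.0000 + 0.0000
= 0.7847.

0.785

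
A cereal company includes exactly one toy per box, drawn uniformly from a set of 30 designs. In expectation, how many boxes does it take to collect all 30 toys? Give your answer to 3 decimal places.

119.850

After k distinct toys have appeared, the next box gives a new one with probability (30-k)/30, so the expected wait for the (k+1)-th is 30/(30-k).
E[T] = 30/30 + 30/29 + 30/28 + ... + 30/2 + 30/1 = 30·H_{30}.
H_{30} = 3.9950, so E[T] = 119.8496.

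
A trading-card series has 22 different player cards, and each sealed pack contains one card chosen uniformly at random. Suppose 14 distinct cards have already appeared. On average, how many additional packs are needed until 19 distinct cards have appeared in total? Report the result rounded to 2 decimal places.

19.46

The wait to go from k to k+1 distinct cards is geometric with mean 22/(22-k).
Sum over k = 14,...,18: E = 22/8 + 22/7 + 22/6 + 22/5 + 22/4 = 19.460.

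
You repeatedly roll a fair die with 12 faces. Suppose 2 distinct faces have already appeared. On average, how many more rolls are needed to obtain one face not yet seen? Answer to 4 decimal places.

1.2000

Each roll yields a new face with probability (12-2)/12 = 10/12, so the wait is geometric with mean 12/10.
E = 12/10 = 1.20000.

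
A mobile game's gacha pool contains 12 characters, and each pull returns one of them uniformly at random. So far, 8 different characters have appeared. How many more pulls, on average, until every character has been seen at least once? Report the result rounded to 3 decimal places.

From k distinct to k+1 distinct takes on average 12/(12-k) pulls.
Sum over k = 8,...,11: E = 12/4 + 12/3 + 12/2 + 12/1 = 25.0000.

25.000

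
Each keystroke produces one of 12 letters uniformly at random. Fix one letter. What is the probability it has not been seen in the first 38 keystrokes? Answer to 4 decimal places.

On each keystroke the fixed letter fails to appear with probability 11/12.
P(still missing after 38) = (11/12)^38 = 0.03665.

0.0366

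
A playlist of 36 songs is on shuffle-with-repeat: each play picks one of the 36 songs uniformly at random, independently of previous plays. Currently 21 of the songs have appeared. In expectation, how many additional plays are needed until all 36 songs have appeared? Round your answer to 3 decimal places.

119.456

The wait to go from k to k+1 distinct songs is geometric with mean 36/(36-k).
Sum over k = 21,...,35: E = 36/15 + 36/14 + 36/13 + ... + 36/2 + 36/1 = 119.4562.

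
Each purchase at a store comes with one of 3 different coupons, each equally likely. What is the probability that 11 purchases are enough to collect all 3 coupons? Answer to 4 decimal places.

Let A_i be the event that coupon i is missing after 11 purchases. By inclusion–exclusion on the A_i,
P(all seen) = Σ_{j=0}^{3} (-1)^j C(3,j)((3-j)/3)^11
= 1.00000 - 0.03468 + 0.00002 - 0.00000
= 0.96533.

0.9653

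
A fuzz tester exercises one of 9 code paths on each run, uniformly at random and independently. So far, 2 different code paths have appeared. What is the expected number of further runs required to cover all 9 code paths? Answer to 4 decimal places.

The wait to go from k to k+1 distinct code paths is geometric with mean 9/(9-k).
Sum over k = 2,...,8: E = 9/7 + 9/6 + 9/5 + ... + 9/2 + 9/1 = 23.33571.

23.3357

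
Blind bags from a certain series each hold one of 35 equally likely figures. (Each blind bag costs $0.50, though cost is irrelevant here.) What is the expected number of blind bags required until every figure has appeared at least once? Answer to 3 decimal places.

145.137

Split into phases: going from k distinct to k+1 distinct takes on average 35/(35-k) blind bags.
E[T] = 35/35 + 35/34 + 35/33 + ... + 35/2 + 35/1 = 35·H_{35}.
H_{35} = 4.1468, so E[T] = 145.1373.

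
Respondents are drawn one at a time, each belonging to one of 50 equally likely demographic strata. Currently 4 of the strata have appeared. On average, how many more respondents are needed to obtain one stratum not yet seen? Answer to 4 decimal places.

1.0870

The number of respondents until the next new stratum is geometric with success probability 46/50, so its mean is 50/46.
E = 50/46 = 1.08696.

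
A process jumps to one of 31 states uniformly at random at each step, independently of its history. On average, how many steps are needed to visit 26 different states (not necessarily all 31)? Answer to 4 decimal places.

54.0613

With k distinct states already seen, the next new one arrives after an expected 31/(31-k) steps.
Sum over k = 0,...,25: E = 31/31 + 31/30 + 31/29 + ... + 31/7 + 31/6 = 54.06127.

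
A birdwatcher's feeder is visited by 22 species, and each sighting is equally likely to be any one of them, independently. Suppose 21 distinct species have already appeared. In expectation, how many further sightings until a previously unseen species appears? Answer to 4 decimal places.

22.0000

The number of sightings until the next new species is geometric with success probability 1/22, so its mean is 22/1.
E = 22/1 = 22.00000.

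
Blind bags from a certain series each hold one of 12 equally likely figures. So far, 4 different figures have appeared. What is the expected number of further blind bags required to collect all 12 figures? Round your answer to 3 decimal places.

With k distinct figures already seen, the next new one takes an expected 12/(12-k) blind bags.
Sum over k = 4,...,11: E = 12/8 + 12/7 + 12/6 + ... + 12/2 + 12/1 = 32.6143.

32.614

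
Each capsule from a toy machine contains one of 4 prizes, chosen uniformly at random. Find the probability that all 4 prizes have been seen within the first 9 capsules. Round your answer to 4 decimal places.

0.7114

By inclusion–exclusion over which prizes are missing,
P(all seen) = Σ_{j=0}^{4} (-1)^j C(4,j)((4-j)/4)^9
= 1.00000 - 0.30034 + 0.01172 - 0.00002 + 0.00000
= 0.71136.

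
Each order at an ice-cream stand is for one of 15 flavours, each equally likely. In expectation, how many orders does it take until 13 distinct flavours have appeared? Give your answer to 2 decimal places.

27.27

With k distinct flavours already seen, the next new one arrives after an expected 15/(15-k) orders.
Sum over k = 0,...,12: E = 15/15 + 15/14 + 15/13 + ... + 15/4 + 15/3 = 27.273.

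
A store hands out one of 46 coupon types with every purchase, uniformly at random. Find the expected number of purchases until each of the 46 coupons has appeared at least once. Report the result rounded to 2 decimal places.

203.17

Split into phases: going from k distinct to k+1 distinct takes on average 46/(46-k) purchases.
E[T] = 46/46 + 46/45 + 46/44 + ... + 46/2 + 46/1 = 46·H_{46}.
H_{46} = 4.417, so E[T] = 203.168.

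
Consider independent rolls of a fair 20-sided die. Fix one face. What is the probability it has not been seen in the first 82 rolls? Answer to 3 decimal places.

On each roll the fixed face fails to appear with probability 19/20.
P(still missing after 82) = (19/20)^82 = 0.0149.

0.015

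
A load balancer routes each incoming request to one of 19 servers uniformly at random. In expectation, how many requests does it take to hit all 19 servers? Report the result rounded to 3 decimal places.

67.407

The wait to go from k to k+1 distinct servers is geometric with mean 19/(19-k).
E[T] = 19/19 + 19/18 + 19/17 + ... + 19/2 + 19/1 = 19·H_{19}.
H_{19} = 3.5477, so E[T] = 67.4071.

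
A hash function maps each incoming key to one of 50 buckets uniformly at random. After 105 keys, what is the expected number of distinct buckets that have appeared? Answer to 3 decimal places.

44.006

For each bucket, P(seen in 105 keys) = 1 - (49/50)^105 = 0.8801.
By linearity of expectation, E[distinct seen] = 50·(1 - (49/50)^105) = 44.0061.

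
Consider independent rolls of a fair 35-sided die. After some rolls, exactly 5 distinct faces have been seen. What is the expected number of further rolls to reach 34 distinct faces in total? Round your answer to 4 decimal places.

104.8245

The wait to go from k to k+1 distinct faces is geometric with mean 35/(35-k).
Sum over k = 5,...,33: E = 35/30 + 35/29 + 35/28 + ... + 35/3 + 35/2 = 104.82455.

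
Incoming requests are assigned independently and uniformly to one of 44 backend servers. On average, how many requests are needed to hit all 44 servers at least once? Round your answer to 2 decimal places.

The wait to go from k to k+1 distinct servers is geometric with mean 44/(44-k).
E[T] = 44/44 + 44/43 + 44/42 + ... + 44/2 + 44/1 = 44·H_{44}.
H_{44} = 4.373, so E[T] = 192.400.

192.40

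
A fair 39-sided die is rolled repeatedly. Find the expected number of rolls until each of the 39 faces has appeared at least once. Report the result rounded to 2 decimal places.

The wait to go from k to k+1 distinct faces is geometric with mean 39/(39-k).
E[T] = 39/39 + 39/38 + 39/37 + ... + 39/2 + 39/1 = 39·H_{39}.
H_{39} = 4.254, so E[T] = 165.888.

165.89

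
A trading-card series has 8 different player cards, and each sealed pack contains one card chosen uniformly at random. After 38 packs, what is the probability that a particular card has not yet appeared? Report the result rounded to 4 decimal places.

Each pack misses the fixed card with probability (8-1)/8 = 7/8, independently.
P(still missing after 38) = (7/8)^38 = 0.00626.

0.0063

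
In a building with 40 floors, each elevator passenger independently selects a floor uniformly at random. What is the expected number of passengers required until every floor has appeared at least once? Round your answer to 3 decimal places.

The wait to go from k to k+1 distinct floors is geometric with mean 40/(40-k).
E[T] = 40/40 + 40/39 + 40/38 + ... + 40/2 + 40/1 = 40·H_{40}.
H_{40} = 4.2785, so E[T] = 171.1417.

171.142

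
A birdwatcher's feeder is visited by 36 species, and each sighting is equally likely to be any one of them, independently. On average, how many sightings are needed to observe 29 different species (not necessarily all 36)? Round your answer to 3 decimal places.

56.941

Going from k to k+1 distinct takes a geometric number of sightings with mean 36/(36-k).
Sum over k = 0,...,28: E = 36/36 + 36/35 + 36/34 + ... + 36/9 + 36/8 = 56.9413.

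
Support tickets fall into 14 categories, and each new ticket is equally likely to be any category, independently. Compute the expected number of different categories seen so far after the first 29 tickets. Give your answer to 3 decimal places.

12.368

For each category, P(seen in 29 tickets) = 1 - (13/14)^29 = 0.8834.
By linearity of expectation, E[distinct seen] = 14·(1 - (13/14)^29) = 12.3678.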